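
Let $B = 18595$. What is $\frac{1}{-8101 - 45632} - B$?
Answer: $- \frac{999165136}{53733} \approx -18595.0$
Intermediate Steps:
$\frac{1}{-8101 - 45632} - B = \frac{1}{-8101 - 45632} - 18595 = \frac{1}{-53733} - 18595 = - \frac{1}{53733} - 18595 = - \frac{999165136}{53733}$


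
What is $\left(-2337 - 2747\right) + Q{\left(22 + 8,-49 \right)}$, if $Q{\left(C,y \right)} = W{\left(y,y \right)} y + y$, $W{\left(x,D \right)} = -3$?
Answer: $-4986$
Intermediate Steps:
$Q{\left(C,y \right)} = - 2 y$ ($Q{\left(C,y \right)} = - 3 y + y = - 2 y$)
$\left(-2337 - 2747\right) + Q{\left(22 + 8,-49 \right)} = \left(-2337 - 2747\right) - -98 = -5084 + 98 = -4986$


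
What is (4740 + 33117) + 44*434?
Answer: 56953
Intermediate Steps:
(4740 + 33117) + 44*434 = 37857 + 19096 = 56953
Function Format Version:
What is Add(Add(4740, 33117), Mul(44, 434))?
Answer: 56953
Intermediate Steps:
Add(Add(4740, 33117), Mul(44, 434)) = Add(37857, 19096) = 56953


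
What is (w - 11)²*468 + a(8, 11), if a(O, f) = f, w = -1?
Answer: 67403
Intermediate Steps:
(w - 11)²*468 + a(8, 11) = (-1 - 11)²*468 + 11 = (-12)²*468 + 11 = 144*468 + 11 = 67392 + 11 = 67403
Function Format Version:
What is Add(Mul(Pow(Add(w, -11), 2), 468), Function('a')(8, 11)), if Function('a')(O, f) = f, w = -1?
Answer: 67403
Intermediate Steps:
Add(Mul(Pow(Add(w, -11), 2), 468), Function('a')(8, 11)) = Add(Mul(Pow(Add(-1, -11), 2), 468), 11) = Add(Mul(Pow(-12, 2), 468), 11) = Add(Mul(144, 468), 11) = Add(67392, 11) = 67403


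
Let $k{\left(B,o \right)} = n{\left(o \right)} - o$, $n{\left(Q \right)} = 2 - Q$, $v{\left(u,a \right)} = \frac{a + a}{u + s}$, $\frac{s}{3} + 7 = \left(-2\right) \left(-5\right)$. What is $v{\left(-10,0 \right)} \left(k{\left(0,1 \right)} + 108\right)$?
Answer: $0$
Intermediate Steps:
$s = 9$ ($s = -21 + 3 \left(\left(-2\right) \left(-5\right)\right) = -21 + 3 \cdot 10 = -21 + 30 = 9$)
$v{\left(u,a \right)} = \frac{2 a}{9 + u}$ ($v{\left(u,a \right)} = \frac{a + a}{u + 9} = \frac{2 a}{9 + u}$)
$k{\left(B,o \right)} = 2 - 2 o$ ($k{\left(B,o \right)} = \left(2 - o\right) - o = 2 - 2 o$)
$v{\left(-10,0 \right)} \left(k{\left(0,1 \right)} + 108\right) = 2 \cdot 0 \frac{1}{9 - 10} \left(\left(2 - 2\right) + 108\right) = 2 \cdot 0 \frac{1}{-1} \left(\left(2 - 2\right) + 108\right) = 2 \cdot 0 \left(-1\right) \left(0 + 108\right) = 0 \cdot 108 = 0$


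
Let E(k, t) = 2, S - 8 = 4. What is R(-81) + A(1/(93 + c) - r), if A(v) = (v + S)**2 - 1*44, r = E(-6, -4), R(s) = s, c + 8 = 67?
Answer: -574559/23104 ≈ -24.868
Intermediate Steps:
c = 59 (c = -8 + 67 = 59)
S = 12 (S = 8 + 4 = 12)
r = 2
A(v) = -44 + (12 + v)**2 (A(v) = (v + 12)**2 - 1*44 = (12 + v)**2 - 44 = -44 + (12 + v)**2)
R(-81) + A(1/(93 + c) - r) = -81 + (-44 + (12 + (1/(93 + 59) - 1*2))**2) = -81 + (-44 + (12 + (1/152 - 2))**2) = -81 + (-44 + (12 - 303/152)**2) = -81 + (-44 + (1521/152)**2) = -81 + (-44 + 2313441/23104) = -81 + 1296865/23104 = -574559/23104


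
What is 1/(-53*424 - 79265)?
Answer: -1/101737 ≈ -9.8293e-6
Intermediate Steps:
1/(-53*424 - 79265) = 1/(-22472 - 79265) = 1/(-101737) = -1/101737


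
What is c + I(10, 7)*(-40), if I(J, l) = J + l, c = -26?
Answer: -706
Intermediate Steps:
c + I(10, 7)*(-40) = -26 + (10 + 7)*(-40) = -26 + 17*(-40) = -26 - 680 = -706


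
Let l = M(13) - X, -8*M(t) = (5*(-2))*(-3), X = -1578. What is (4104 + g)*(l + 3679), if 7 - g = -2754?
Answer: 144254245/4 ≈ 3.6064e+7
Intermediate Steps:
g = 2761 (g = 7 - 1*(-2754) = 7 + 2754 = 2761)
M(t) = -15/4 (M(t) = -5*(-2)*(-3)/8 = -(-5)*(-3)/4 = -⅛*30 = -15/4)
l = 6297/4 (l = -15/4 - 1*(-1578) = -15/4 + 1578 = 6297/4 ≈ 1574.3)
(4104 + g)*(l + 3679) = (4104 + 2761)*(6297/4 + 3679) = 6865*(21013/4) = 144254245/4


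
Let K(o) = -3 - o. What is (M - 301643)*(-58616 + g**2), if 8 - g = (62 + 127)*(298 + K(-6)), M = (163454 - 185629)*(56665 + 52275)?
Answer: -7816850431299774935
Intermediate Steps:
M = -2415744500 (M = -22175*108940 = -2415744500)
g = -56881 (g = 8 - (62 + 127)*(298 + (-3 - 1*(-6))) = 8 - 189*(298 + (-3 + 6)) = 8 - 189*(298 + 3) = 8 - 189*301 = 8 - 1*56889 = 8 - 56889 = -56881)
(M - 301643)*(-58616 + g**2) = (-2415744500 - 301643)*(-58616 + (-56881)**2) = -2416046143*(-58616 + 3235448161) = -2416046143*3235389545 = -7816850431299774935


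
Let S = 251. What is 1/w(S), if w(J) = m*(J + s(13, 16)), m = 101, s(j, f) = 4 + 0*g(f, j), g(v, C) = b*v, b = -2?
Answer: 1/25755 ≈ 3.8827e-5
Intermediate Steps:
g(v, C) = -2*v
s(j, f) = 4 (s(j, f) = 4 + 0*(-2*f) = 4 + 0 = 4)
w(J) = 404 + 101*J (w(J) = 101*(J + 4) = 101*(4 + J) = 404 + 101*J)
1/w(S) = 1/(404 + 101*251) = 1/(404 + 25351) = 1/25755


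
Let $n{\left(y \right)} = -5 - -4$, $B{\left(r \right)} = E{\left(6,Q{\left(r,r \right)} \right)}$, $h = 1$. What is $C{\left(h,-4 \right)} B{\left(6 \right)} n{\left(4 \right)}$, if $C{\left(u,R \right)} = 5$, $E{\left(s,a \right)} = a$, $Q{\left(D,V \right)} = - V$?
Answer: $30$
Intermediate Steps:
$B{\left(r \right)} = - r$
$n{\left(y \right)} = -1$ ($n{\left(y \right)} = -5 + 4 = -1$)
$C{\left(h,-4 \right)} B{\left(6 \right)} n{\left(4 \right)} = 5 \left(\left(-1\right) 6\right) \left(-1\right) = 5 \left(-6\right) \left(-1\right) = \left(-30\right) \left(-1\right) = 30$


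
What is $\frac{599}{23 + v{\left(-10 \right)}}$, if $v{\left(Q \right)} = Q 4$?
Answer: $- \frac{599}{17} \approx -35.235$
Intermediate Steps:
$v{\left(Q \right)} = 4 Q$
$\frac{599}{23 + v{\left(-10 \right)}} = \frac{599}{23 + 4 \left(-10\right)} = \frac{599}{23 - 40} = \frac{599}{-17} = 599 \left(- \frac{1}{17}\right) = - \frac{599}{17}$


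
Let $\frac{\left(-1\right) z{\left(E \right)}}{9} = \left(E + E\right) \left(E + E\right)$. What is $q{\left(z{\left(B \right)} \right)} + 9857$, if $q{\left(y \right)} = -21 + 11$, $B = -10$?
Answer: $9847$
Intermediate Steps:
$z{\left(E \right)} = - 36 E^{2}$ ($z{\left(E \right)} = - 9 \left(E + E\right) \left(E + E\right) = - 9 \cdot 2 E 2 E = - 9 \cdot 4 E^{2} = - 36 E^{2}$)
$q{\left(y \right)} = -10$
$q{\left(z{\left(B \right)} \right)} + 9857 = -10 + 9857 = 9847$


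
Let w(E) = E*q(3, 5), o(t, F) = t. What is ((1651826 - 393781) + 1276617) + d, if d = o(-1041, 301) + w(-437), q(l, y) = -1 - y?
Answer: 2536243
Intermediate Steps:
w(E) = -6*E (w(E) = E*(-1 - 1*5) = E*(-1 - 5) = E*(-6) = -6*E)
d = 1581 (d = -1041 - 6*(-437) = -1041 + 2622 = 1581)
((1651826 - 393781) + 1276617) + d = ((1651826 - 393781) + 1276617) + 1581 = (1258045 + 1276617) + 1581 = 2534662 + 1581 = 2536243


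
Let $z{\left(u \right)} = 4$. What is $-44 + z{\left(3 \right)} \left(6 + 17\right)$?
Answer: $48$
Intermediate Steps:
$-44 + z{\left(3 \right)} \left(6 + 17\right) = -44 + 4 \left(6 + 17\right) = -44 + 4 \cdot 23 = -44 + 92 = 48$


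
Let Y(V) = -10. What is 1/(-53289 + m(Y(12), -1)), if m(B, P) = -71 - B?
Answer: -1/53350 ≈ -1.8744e-5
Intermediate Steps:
1/(-53289 + m(Y(12), -1)) = 1/(-53289 + (-71 - 1*(-10))) = 1/(-53289 + (-71 + 10)) = 1/(-53289 - 61) = 1/(-53350) = -1/53350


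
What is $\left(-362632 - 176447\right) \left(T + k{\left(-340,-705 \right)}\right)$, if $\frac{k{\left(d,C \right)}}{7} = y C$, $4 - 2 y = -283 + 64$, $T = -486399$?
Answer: $\frac{1117674107937}{2} \approx 5.5884 \cdot 10^{11}$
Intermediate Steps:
$y = \frac{223}{2}$ ($y = 2 - \frac{-283 + 64}{2} = 2 - - \frac{219}{2} = 2 + \frac{219}{2} = \frac{223}{2} \approx 111.5$)
$k{\left(d,C \right)} = \frac{1561 C}{2}$ ($k{\left(d,C \right)} = 7 \frac{223 C}{2} = \frac{1561 C}{2}$)
$\left(-362632 - 176447\right) \left(T + k{\left(-340,-705 \right)}\right) = \left(-362632 - 176447\right) \left(-486399 + \frac{1561}{2} \left(-705\right)\right) = - 539079 \left(-486399 - \frac{1100505}{2}\right) = \left(-539079\right) \left(- \frac{2073303}{2}\right) = \frac{1117674107937}{2}$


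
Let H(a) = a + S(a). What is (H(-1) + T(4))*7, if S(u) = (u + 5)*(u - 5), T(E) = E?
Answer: -147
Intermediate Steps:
S(u) = (-5 + u)*(5 + u) (S(u) = (5 + u)*(-5 + u) = (-5 + u)*(5 + u))
H(a) = -25 + a + a² (H(a) = a + (-25 + a²) = -25 + a + a²)
(H(-1) + T(4))*7 = ((-25 - 1 + (-1)²) + 4)*7 = ((-25 - 1 + 1) + 4)*7 = (-25 + 4)*7 = -21*7 = -147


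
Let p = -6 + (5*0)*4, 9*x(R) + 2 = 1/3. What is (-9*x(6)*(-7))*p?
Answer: 70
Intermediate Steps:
x(R) = -5/27 (x(R) = -2/9 + (⅑)/3 = -2/9 + (⅑)*(⅓) = -2/9 + 1/27 = -5/27)
p = -6 (p = -6 + 0*4 = -6 + 0 = -6)
(-9*x(6)*(-7))*p = -(-5)*(-7)/3*(-6) = -9*35/27*(-6) = -35/3*(-6) = 70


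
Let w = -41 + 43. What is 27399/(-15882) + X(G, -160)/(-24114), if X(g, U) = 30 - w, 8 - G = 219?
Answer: -110190697/63829758 ≈ -1.7263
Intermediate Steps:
G = -211 (G = 8 - 1*219 = 8 - 219 = -211)
w = 2
X(g, U) = 28 (X(g, U) = 30 - 1*2 = 30 - 2 = 28)
27399/(-15882) + X(G, -160)/(-24114) = 27399/(-15882) + 28/(-24114) = 27399*(-1/15882) + 28*(-1/24114) = -9133/5294 - 14/12057 = -110190697/63829758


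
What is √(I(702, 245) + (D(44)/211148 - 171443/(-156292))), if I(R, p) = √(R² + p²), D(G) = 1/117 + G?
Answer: √(28396329132675847150262 + 25881931395648918819684*√552829)/160878623178 ≈ 27.288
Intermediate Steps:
D(G) = 1/117 + G
√(I(702, 245) + (D(44)/211148 - 171443/(-156292))) = √(√(702² + 245²) + ((1/117 + 44)/211148 - 171443/(-156292))) = √(√(492804 + 60025) + ((5149/117)*(1/211148) - 171443*(-1/156292))) = √(√552829 + (5149/24704316 + 171443/156292)) = √(√552829 + 529523349437/482635869534) = √(529523349437/482635869534 + √552829)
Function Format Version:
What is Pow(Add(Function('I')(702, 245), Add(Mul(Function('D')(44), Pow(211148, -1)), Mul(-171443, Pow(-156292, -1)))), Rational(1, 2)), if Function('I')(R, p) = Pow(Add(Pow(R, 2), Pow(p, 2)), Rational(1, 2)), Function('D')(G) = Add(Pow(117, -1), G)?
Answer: Mul(Rational(1, 160878623178), Pow(Add(28396329132675847150262, Mul(25881931395648918819684, Pow(552829, Rational(1, 2)))), Rational(1, 2))) ≈ 27.288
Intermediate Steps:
Function('D')(G) = Add(Rational(1, 117), G)
Pow(Add(Function('I')(702, 245), Add(Mul(Function('D')(44), Pow(211148, -1)), Mul(-171443, Pow(-156292, -1)))), Rational(1, 2)) = Pow(Add(Pow(Add(Pow(702, 2), Pow(245, 2)), Rational(1, 2)), Add(Mul(Add(Rational(1, 117), 44), Pow(211148, -1)), Mul(-171443, Pow(-156292, -1)))), Rational(1, 2)) = Pow(Add(Pow(Add(492804, 60025), Rational(1, 2)), Add(Mul(Rational(5149, 117), Rational(1, 211148)), Mul(-171443, Rational(-1, 156292)))), Rational(1, 2)) = Pow(Add(Pow(552829, Rational(1, 2)), Add(Rational(5149, 24704316), Rational(171443, 156292))), Rational(1, 2)) = Pow(Add(Pow(552829, Rational(1, 2)), Rational(529523349437, 482635869534)), Rational(1, 2)) = Pow(Add(Rational(529523349437, 482635869534), Pow(552829, Rational(1, 2))), Rational(1, 2))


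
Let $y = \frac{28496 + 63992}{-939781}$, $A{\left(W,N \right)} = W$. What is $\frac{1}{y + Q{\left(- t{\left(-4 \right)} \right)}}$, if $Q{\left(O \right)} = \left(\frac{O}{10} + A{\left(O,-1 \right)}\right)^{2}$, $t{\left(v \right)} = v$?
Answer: $\frac{23494525}{452541804} \approx 0.051917$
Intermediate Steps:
$y = - \frac{92488}{939781}$ ($y = 92488 \left(- \frac{1}{939781}\right) = - \frac{92488}{939781} \approx -0.098414$)
$Q{\left(O \right)} = \frac{121 O^{2}}{100}$ ($Q{\left(O \right)} = \left(\frac{O}{10} + O\right)^{2} = \left(\frac{11 O}{10}\right)^{2} = \frac{121 O^{2}}{100}$)
$\frac{1}{y + Q{\left(- t{\left(-4 \right)} \right)}} = \frac{1}{- \frac{92488}{939781} + \frac{121 \left(\left(-1\right) \left(-4\right)\right)^{2}}{100}} = \frac{1}{- \frac{92488}{939781} + \frac{121 \cdot 4^{2}}{100}} = \frac{1}{- \frac{92488}{939781} + \frac{121}{100} \cdot 16} = \frac{1}{- \frac{92488}{939781} + \frac{484}{25}} = \frac{1}{\frac{452541804}{23494525}} = \frac{23494525}{452541804}$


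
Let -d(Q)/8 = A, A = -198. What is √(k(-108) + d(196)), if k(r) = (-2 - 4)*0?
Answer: 12*√11 ≈ 39.799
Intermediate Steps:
d(Q) = 1584 (d(Q) = -8*(-198) = 1584)
k(r) = 0 (k(r) = -6*0 = 0)
√(k(-108) + d(196)) = √(0 + 1584) = √1584 = 12*√11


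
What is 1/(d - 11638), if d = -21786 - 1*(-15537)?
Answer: -1/17887 ≈ -5.5907e-5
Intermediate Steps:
d = -6249 (d = -21786 + 15537 = -6249)
1/(d - 11638) = 1/(-6249 - 11638) = 1/(-17887) = -1/17887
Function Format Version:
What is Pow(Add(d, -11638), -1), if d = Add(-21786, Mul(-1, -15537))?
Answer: Rational(-1, 17887) ≈ -5.5907e-5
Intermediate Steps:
d = -6249 (d = Add(-21786, 15537) = -6249)
Pow(Add(d, -11638), -1) = Pow(Add(-6249, -11638), -1) = Pow(-17887, -1) = Rational(-1, 17887)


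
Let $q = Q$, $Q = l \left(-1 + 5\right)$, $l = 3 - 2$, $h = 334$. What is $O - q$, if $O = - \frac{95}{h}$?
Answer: $- \frac{1431}{334} \approx -4.2844$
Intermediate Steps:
$l = 1$ ($l = 3 - 2 = 1$)
$O = - \frac{95}{334} \approx -0.28443$
$Q = 4$ ($Q = 1 \left(-1 + 5\right) = 1 \cdot 4 = 4$)
$q = 4$
$O - q = - \frac{95}{334} - 4 = - \frac{1431}{334}$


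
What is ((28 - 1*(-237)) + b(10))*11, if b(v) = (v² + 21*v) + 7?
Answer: 6402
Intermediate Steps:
b(v) = 7 + v² + 21*v
((28 - 1*(-237)) + b(10))*11 = ((28 - 1*(-237)) + (7 + 10² + 21*10))*11 = ((28 + 237) + (7 + 100 + 210))*11 = (265 + 317)*11 = 582*11 = 6402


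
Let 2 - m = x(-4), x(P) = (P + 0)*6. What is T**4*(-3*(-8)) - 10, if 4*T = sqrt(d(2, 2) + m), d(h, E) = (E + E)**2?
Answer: 1243/8 ≈ 155.38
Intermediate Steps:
d(h, E) = 4*E**2 (d(h, E) = (2*E)**2 = 4*E**2)
x(P) = 6*P (x(P) = P*6 = 6*P)
m = 26 (m = 2 - 6*(-4) = 2 - 1*(-24) = 2 + 24 = 26)
T = sqrt(42)/4 (T = sqrt(4*2**2 + 26)/4 = sqrt(4*4 + 26)/4 = sqrt(16 + 26)/4 = sqrt(42)/4 ≈ 1.6202)
T**4*(-3*(-8)) - 10 = (sqrt(42)/4)**4*(-3*(-8)) - 10 = (441/64)*24 - 10 = 1323/8 - 10 = 1243/8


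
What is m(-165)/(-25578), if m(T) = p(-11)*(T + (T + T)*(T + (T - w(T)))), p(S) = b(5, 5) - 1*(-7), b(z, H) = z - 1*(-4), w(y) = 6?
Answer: -295240/4263 ≈ -69.256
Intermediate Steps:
b(z, H) = 4 + z (b(z, H) = z + 4 = 4 + z)
p(S) = 16 (p(S) = (4 + 5) - 1*(-7) = 9 + 7 = 16)
m(T) = 16*T + 32*T*(-6 + 2*T) (m(T) = 16*(T + (T + T)*(T + (T - 1*6))) = 16*(T + (2*T)*(T + (T - 6))) = 16*(T + (2*T)*(T + (-6 + T))) = 16*(T + (2*T)*(-6 + 2*T)) = 16*(T + 2*T*(-6 + 2*T)) = 16*T + 32*T*(-6 + 2*T))
m(-165)/(-25578) = (16*(-165)*(-11 + 4*(-165)))/(-25578) = (16*(-165)*(-11 - 660))*(-1/25578) = (16*(-165)*(-671))*(-1/25578) = 1771440*(-1/25578) = -295240/4263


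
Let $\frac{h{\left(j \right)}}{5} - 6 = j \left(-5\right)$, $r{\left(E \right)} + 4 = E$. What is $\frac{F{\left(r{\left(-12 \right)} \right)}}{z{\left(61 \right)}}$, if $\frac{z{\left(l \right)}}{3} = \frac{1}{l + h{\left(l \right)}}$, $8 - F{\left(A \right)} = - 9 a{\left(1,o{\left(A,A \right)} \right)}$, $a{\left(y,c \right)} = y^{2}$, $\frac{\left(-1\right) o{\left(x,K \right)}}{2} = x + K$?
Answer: $-8126$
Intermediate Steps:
$o{\left(x,K \right)} = - 2 K - 2 x$ ($o{\left(x,K \right)} = - 2 \left(x + K\right) = - 2 \left(K + x\right) = - 2 K - 2 x$)
$r{\left(E \right)} = -4 + E$
$h{\left(j \right)} = 30 - 25 j$ ($h{\left(j \right)} = 30 + 5 j \left(-5\right) = 30 + 5 \left(- 5 j\right) = 30 - 25 j$)
$F{\left(A \right)} = 17$ ($F{\left(A \right)} = 8 - - 9 \cdot 1^{2} = 8 - \left(-9\right) 1 = 8 - -9 = 8 + 9 = 17$)
$z{\left(l \right)} = \frac{3}{30 - 24 l}$ ($z{\left(l \right)} = \frac{3}{l - \left(-30 + 25 l\right)} = \frac{3}{30 - 24 l}$)
$\frac{F{\left(r{\left(-12 \right)} \right)}}{z{\left(61 \right)}} = \frac{17}{\left(-1\right) \frac{1}{-10 + 8 \cdot 61}} = \frac{17}{\left(-1\right) \frac{1}{-10 + 488}} = \frac{17}{\left(-1\right) \frac{1}{478}} = \frac{17}{- \frac{1}{478}} = 17 \left(-478\right) = -8126$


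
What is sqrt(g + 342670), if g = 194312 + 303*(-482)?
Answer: 2*sqrt(97734) ≈ 625.25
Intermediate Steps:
g = 48266 (g = 194312 - 146046 = 48266)
sqrt(g + 342670) = sqrt(48266 + 342670) = sqrt(390936) = 2*sqrt(97734)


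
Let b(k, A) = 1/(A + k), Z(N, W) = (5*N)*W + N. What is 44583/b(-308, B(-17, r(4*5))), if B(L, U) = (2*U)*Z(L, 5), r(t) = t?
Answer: -801959004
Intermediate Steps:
Z(N, W) = N + 5*N*W (Z(N, W) = 5*N*W + N = N + 5*N*W)
B(L, U) = 52*L*U (B(L, U) = (2*U)*(L*(1 + 5*5)) = (2*U)*(L*(1 + 25)) = (2*U)*(L*26) = (2*U)*(26*L) = 52*L*U)
44583/b(-308, B(-17, r(4*5))) = 44583/(1/(52*(-17)*(4*5) - 308)) = 44583/(1/(52*(-17)*20 - 308)) = 44583/(1/(-17680 - 308)) = 44583/(1/(-17988)) = 44583/(-1/17988) = 44583*(-17988) = -801959004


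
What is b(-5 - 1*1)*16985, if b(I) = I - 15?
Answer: -356685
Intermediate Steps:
b(I) = -15 + I
b(-5 - 1*1)*16985 = (-15 + (-5 - 1*1))*16985 = (-15 + (-5 - 1))*16985 = (-15 - 6)*16985 = -21*16985 = -356685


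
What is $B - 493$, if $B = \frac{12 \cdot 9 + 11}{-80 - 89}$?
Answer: $- \frac{83436}{169} \approx -493.7$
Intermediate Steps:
$B = - \frac{119}{169}$ ($B = \frac{108 + 11}{-169} = 119 \left(- \frac{1}{169}\right) = - \frac{119}{169} \approx -0.70414$)
$B - 493 = - \frac{119}{169} - 493 = - \frac{83436}{169}$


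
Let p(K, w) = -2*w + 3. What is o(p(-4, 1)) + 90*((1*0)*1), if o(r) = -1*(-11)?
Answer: 11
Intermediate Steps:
p(K, w) = 3 - 2*w
o(r) = 11
o(p(-4, 1)) + 90*((1*0)*1) = 11 + 90*((1*0)*1) = 11 + 90*(0*1) = 11 + 90*0 = 11 + 0 = 11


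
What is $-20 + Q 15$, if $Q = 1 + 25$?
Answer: $370$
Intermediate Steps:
$Q = 26$
$-20 + Q 15 = -20 + 26 \cdot 15 = -20 + 390 = 370$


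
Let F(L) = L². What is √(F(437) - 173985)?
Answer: 2*√4246 ≈ 130.32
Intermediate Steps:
√(F(437) - 173985) = √(437² - 173985) = √(190969 - 173985) = √16984 = 2*√4246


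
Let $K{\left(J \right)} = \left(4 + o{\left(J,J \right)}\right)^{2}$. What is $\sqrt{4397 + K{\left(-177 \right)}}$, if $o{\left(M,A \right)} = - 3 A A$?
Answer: $\sqrt{8832808686} \approx 93983.0$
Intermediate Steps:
$o{\left(M,A \right)} = - 3 A^{2}$
$K{\left(J \right)} = \left(4 - 3 J^{2}\right)^{2}$
$\sqrt{4397 + K{\left(-177 \right)}} = \sqrt{4397 + \left(-4 + 3 \left(-177\right)^{2}\right)^{2}} = \sqrt{4397 + \left(-4 + 3 \cdot 31329\right)^{2}} = \sqrt{4397 + \left(-4 + 93987\right)^{2}} = \sqrt{4397 + 93983^{2}} = \sqrt{4397 + 8832804289} = \sqrt{8832808686}$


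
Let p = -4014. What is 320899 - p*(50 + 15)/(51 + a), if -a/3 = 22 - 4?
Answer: 233929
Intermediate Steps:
a = -54 (a = -3*(22 - 4) = -3*18 = -54)
320899 - p*(50 + 15)/(51 + a) = 320899 - (-4014)*(50 + 15)/(51 - 54) = 320899 - (-4014)*65/(-3) = 320899 - (-4014)*65*(-⅓) = 320899 - (-4014)*(-65)/3 = 320899 - 1*86970 = 320899 - 86970 = 233929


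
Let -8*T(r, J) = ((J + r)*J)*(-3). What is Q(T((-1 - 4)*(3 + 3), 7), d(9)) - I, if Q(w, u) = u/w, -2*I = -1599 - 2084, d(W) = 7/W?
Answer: -2287159/1242 ≈ -1841.5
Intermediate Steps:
I = 3683/2 (I = -(-1599 - 2084)/2 = -½*(-3683) = 3683/2 ≈ 1841.5)
T(r, J) = 3*J*(J + r)/8 (T(r, J) = -(J + r)*J*(-3)/8 = -J*(J + r)*(-3)/8 = -(-3)*J*(J + r)/8 = 3*J*(J + r)/8)
Q(T((-1 - 4)*(3 + 3), 7), d(9)) - I = (7/9)/(((3/8)*7*(7 + (-1 - 4)*(3 + 3)))) - 1*3683/2 = (7*(⅑))/(((3/8)*7*(7 - 5*6))) - 3683/2 = 7/(9*(((3/8)*7*(7 - 30)))) - 3683/2 = 7/(9*(((3/8)*7*(-23)))) - 3683/2 = 7/(9*(-483/8)) - 3683/2 = (7/9)*(-8/483) - 3683/2 = -8/621 - 3683/2 = -2287159/1242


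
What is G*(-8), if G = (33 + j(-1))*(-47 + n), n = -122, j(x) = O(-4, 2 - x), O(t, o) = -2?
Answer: 41912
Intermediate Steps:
j(x) = -2
G = -5239 (G = (33 - 2)*(-47 - 122) = 31*(-169) = -5239)
G*(-8) = -5239*(-8) = 41912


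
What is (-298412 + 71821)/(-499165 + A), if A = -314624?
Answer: 226591/813789 ≈ 0.27844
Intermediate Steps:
(-298412 + 71821)/(-499165 + A) = (-298412 + 71821)/(-499165 - 314624) = -226591/(-813789) = -226591*(-1/813789) = 226591/813789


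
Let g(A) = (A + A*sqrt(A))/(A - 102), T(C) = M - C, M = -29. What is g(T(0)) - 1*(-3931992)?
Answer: 515090981/131 + 29*I*sqrt(29)/131 ≈ 3.932e+6 + 1.1921*I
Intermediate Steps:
T(C) = -29 - C
g(A) = (A + A**(3/2))/(-102 + A)
g(T(0)) - 1*(-3931992) = ((-29 - 1*0) + (-29 - 1*0)**(3/2))/(-102 + (-29 - 1*0)) - 1*(-3931992) = ((-29 + 0) + (-29 + 0)**(3/2))/(-102 + (-29 + 0)) + 3931992 = (-29 + (-29)**(3/2))/(-102 - 29) + 3931992 = (-29 - 29*I*sqrt(29))/(-131) + 3931992 = -(-29 - 29*I*sqrt(29))/131 + 3931992 = (29/131 + 29*I*sqrt(29)/131) + 3931992 = 515090981/131 + 29*I*sqrt(29)/131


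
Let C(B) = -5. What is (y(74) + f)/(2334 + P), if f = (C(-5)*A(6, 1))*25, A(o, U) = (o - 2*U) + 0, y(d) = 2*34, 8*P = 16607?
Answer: -3456/35279 ≈ -0.097962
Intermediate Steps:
P = 16607/8 (P = (⅛)*16607 = 16607/8 ≈ 2075.9)
y(d) = 68
A(o, U) = o - 2*U
f = -500 (f = -5*(6 - 2*1)*25 = -5*(6 - 2)*25 = -5*4*25 = -20*25 = -500)
(y(74) + f)/(2334 + P) = (68 - 500)/(2334 + 16607/8) = -432/35279/8 = -432*8/35279 = -3456/35279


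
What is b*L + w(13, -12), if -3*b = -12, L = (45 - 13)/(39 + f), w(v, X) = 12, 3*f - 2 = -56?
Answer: 380/21 ≈ 18.095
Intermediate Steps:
f = -18 (f = 2/3 + (1/3)*(-56) = 2/3 - 56/3 = -18)
L = 32/21 (L = (45 - 13)/(39 - 18) = 32/21 ≈ 1.5238)
b = 4 (b = -1/3*(-12) = 4)
b*L + w(13, -12) = 4*(32/21) + 12 = 128/21 + 12 = 380/21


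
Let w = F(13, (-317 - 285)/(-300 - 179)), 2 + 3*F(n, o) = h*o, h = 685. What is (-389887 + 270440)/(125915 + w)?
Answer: -171645339/181351267 ≈ -0.94648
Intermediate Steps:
F(n, o) = -⅔ + 685*o/3 (F(n, o) = -⅔ + (685*o)/3 = -⅔ + 685*o/3)
w = 411412/1437 (w = -⅔ + 685*((-317 - 285)/(-300 - 179))/3 = -⅔ + 685*(-602/(-479))/3 = -⅔ + 685*(-602*(-1/479))/3 = -⅔ + (685/3)*(602/479) = -⅔ + 412370/1437 = 411412/1437 ≈ 286.30)
(-389887 + 270440)/(125915 + w) = (-389887 + 270440)/(125915 + 411412/1437) = -119447/181351267/1437 = -119447*1437/181351267 = -171645339/181351267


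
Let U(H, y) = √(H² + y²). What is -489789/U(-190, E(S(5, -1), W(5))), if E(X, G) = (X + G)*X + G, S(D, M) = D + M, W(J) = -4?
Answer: -489789*√9029/18058 ≈ -2577.3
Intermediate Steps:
E(X, G) = G + X*(G + X) (E(X, G) = (G + X)*X + G = X*(G + X) + G = G + X*(G + X))
-489789/U(-190, E(S(5, -1), W(5))) = -489789/√((-190)² + (-4 + (5 - 1)² - 4*(5 - 1))²) = -489789/√(36100 + (-4 + 4² - 4*4)²) = -489789/√(36100 + (-4 + 16 - 16)²) = -489789/√(36100 + (-4)²) = -489789/√(36100 + 16) = -489789*√9029/18058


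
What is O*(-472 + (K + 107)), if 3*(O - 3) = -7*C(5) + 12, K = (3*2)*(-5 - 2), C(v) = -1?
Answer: -11396/3 ≈ -3798.7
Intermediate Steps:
K = -42 (K = 6*(-7) = -42)
O = 28/3 (O = 3 + (-7*(-1) + 12)/3 = 3 + (7 + 12)/3 = 3 + (⅓)*19 = 3 + 19/3 = 28/3 ≈ 9.3333)
O*(-472 + (K + 107)) = 28*(-472 + (-42 + 107))/3 = 28*(-472 + 65)/3 = (28/3)*(-407) = -11396/3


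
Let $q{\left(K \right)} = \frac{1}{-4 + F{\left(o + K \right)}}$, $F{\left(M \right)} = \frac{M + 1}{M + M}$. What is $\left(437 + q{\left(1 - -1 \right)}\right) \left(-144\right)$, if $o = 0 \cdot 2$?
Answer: $- \frac{817488}{13} \approx -62884.0$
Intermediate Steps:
$o = 0$
$F{\left(M \right)} = \frac{1 + M}{2 M}$
$q{\left(K \right)} = \frac{1}{-4 + \frac{1 + K}{2 K}}$ ($q{\left(K \right)} = \frac{1}{-4 + \frac{1 + \left(0 + K\right)}{2 \left(0 + K\right)}} = \frac{1}{-4 + \frac{1 + K}{2 K}}$)
$\left(437 + q{\left(1 - -1 \right)}\right) \left(-144\right) = \left(437 - \frac{2 \left(1 - -1\right)}{-1 + 7 \left(1 - -1\right)}\right) \left(-144\right) = \left(437 - \frac{2 \left(1 + 1\right)}{-1 + 7 \left(1 + 1\right)}\right) \left(-144\right) = \left(437 - \frac{4}{-1 + 7 \cdot 2}\right) \left(-144\right) = \left(437 - \frac{4}{-1 + 14}\right) \left(-144\right) = \left(437 - \frac{4}{13}\right) \left(-144\right) = \frac{5677}{13} \left(-144\right) = - \frac{817488}{13}$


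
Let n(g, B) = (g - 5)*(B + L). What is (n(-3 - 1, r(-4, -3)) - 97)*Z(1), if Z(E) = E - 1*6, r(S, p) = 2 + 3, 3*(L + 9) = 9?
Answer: 440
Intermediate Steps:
L = -6 (L = -9 + (⅓)*9 = -9 + 3 = -6)
r(S, p) = 5
Z(E) = -6 + E (Z(E) = E - 6 = -6 + E)
n(g, B) = (-6 + B)*(-5 + g) (n(g, B) = (g - 5)*(B - 6) = (-5 + g)*(-6 + B) = (-6 + B)*(-5 + g))
(n(-3 - 1, r(-4, -3)) - 97)*Z(1) = ((30 - 6*(-3 - 1) - 5*5 + 5*(-3 - 1)) - 97)*(-6 + 1) = ((30 - 6*(-4) - 25 + 5*(-4)) - 97)*(-5) = ((30 + 24 - 25 - 20) - 97)*(-5) = (9 - 97)*(-5) = -88*(-5) = 440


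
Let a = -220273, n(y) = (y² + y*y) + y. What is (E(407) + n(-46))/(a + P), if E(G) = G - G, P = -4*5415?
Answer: -4186/241933 ≈ -0.017302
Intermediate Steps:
n(y) = y + 2*y² (n(y) = (y² + y²) + y = 2*y² + y = y + 2*y²)
P = -21660
E(G) = 0
(E(407) + n(-46))/(a + P) = (0 - 46*(1 + 2*(-46)))/(-220273 - 21660) = (0 - 46*(1 - 92))/(-241933) = (0 - 46*(-91))*(-1/241933) = (0 + 4186)*(-1/241933) = 4186*(-1/241933) = -4186/241933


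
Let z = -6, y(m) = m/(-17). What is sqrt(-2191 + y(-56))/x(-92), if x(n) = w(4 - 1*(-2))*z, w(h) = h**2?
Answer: -7*I*sqrt(12903)/3672 ≈ -0.21654*I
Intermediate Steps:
y(m) = -m/17 (y(m) = m*(-1/17) = -m/17)
x(n) = -216 (x(n) = (4 - 1*(-2))**2*(-6) = (4 + 2)**2*(-6) = 6**2*(-6) = 36*(-6) = -216)
sqrt(-2191 + y(-56))/x(-92) = sqrt(-2191 - 1/17*(-56))/(-216) = sqrt(-2191 + 56/17)*(-1/216) = sqrt(-37191/17)*(-1/216) = (7*I*sqrt(12903)/17)*(-1/216) = -7*I*sqrt(12903)/3672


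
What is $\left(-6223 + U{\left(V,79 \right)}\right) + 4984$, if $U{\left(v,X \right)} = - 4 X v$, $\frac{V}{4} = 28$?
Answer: $-36631$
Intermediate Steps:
$V = 112$ ($V = 4 \cdot 28 = 112$)
$U{\left(v,X \right)} = - 4 X v$
$\left(-6223 + U{\left(V,79 \right)}\right) + 4984 = \left(-6223 - 316 \cdot 112\right) + 4984 = \left(-6223 - 35392\right) + 4984 = -41615 + 4984 = -36631$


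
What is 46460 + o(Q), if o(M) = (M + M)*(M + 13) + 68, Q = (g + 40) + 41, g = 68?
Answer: 94804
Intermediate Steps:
Q = 149 (Q = (68 + 40) + 41 = 108 + 41 = 149)
o(M) = 68 + 2*M*(13 + M) (o(M) = (2*M)*(13 + M) + 68 = 2*M*(13 + M) + 68 = 68 + 2*M*(13 + M))
46460 + o(Q) = 46460 + (68 + 2*149**2 + 26*149) = 46460 + (68 + 2*22201 + 3874) = 46460 + (68 + 44402 + 3874) = 46460 + 48344 = 94804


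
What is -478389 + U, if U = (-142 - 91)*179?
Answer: -520096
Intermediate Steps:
U = -41707 (U = -233*179 = -41707)
-478389 + U = -478389 - 41707 = -520096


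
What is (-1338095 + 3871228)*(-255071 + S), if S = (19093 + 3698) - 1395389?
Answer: -4123102056977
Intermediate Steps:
S = -1372598 (S = 22791 - 1395389 = -1372598)
(-1338095 + 3871228)*(-255071 + S) = (-1338095 + 3871228)*(-255071 - 1372598) = 2533133*(-1627669) = -4123102056977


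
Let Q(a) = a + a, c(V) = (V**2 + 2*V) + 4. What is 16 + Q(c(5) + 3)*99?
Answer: 8332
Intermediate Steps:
c(V) = 4 + V**2 + 2*V
Q(a) = 2*a
16 + Q(c(5) + 3)*99 = 16 + (2*((4 + 5**2 + 2*5) + 3))*99 = 16 + (2*((4 + 25 + 10) + 3))*99 = 16 + (2*(39 + 3))*99 = 16 + (2*42)*99 = 16 + 84*99 = 16 + 8316 = 8332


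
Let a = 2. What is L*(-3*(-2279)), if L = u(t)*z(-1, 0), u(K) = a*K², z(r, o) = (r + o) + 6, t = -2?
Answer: 273480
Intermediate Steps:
z(r, o) = 6 + o + r (z(r, o) = (o + r) + 6 = 6 + o + r)
u(K) = 2*K²
L = 40 (L = (2*(-2)²)*(6 + 0 - 1) = (2*4)*5 = 8*5 = 40)
L*(-3*(-2279)) = 40*(-3*(-2279)) = 40*6837 = 273480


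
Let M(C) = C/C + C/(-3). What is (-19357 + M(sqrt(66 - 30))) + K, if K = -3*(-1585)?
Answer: -14603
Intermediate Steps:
K = 4755
M(C) = 1 - C/3 (M(C) = 1 + C*(-1/3) = 1 - C/3)
(-19357 + M(sqrt(66 - 30))) + K = (-19357 + (1 - sqrt(66 - 30)/3)) + 4755 = (-19357 + (1 - sqrt(36)/3)) + 4755 = (-19357 + (1 - 1/3*6)) + 4755 = (-19357 + (1 - 2)) + 4755 = (-19357 - 1) + 4755 = -19358 + 4755 = -14603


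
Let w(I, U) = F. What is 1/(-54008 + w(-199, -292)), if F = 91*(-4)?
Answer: -1/54372 ≈ -1.8392e-5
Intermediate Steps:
F = -364
w(I, U) = -364
1/(-54008 + w(-199, -292)) = 1/(-54008 - 364) = 1/(-54372) = -1/54372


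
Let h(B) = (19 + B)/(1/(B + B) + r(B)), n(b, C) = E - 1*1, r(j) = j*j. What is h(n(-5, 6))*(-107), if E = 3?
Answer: -8988/17 ≈ -528.71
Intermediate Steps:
r(j) = j**2
n(b, C) = 2 (n(b, C) = 3 - 1*1 = 3 - 1 = 2)
h(B) = (19 + B)/(B**2 + 1/(2*B)) (h(B) = (19 + B)/(1/(B + B) + B**2) = (19 + B)/(1/(2*B) + B**2) = (19 + B)/(B**2 + 1/(2*B)))
h(n(-5, 6))*(-107) = (2*2*(19 + 2)/(1 + 2*2**3))*(-107) = (2*2*21/(1 + 2*8))*(-107) = (2*2*21/(1 + 16))*(-107) = (2*2*21/17)*(-107) = (2*2*(1/17)*21)*(-107) = (84/17)*(-107) = -8988/17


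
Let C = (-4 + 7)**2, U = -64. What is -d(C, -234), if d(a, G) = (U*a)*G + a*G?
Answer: -132678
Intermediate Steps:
C = 9 (C = 3**2 = 9)
d(a, G) = -63*G*a (d(a, G) = (-64*a)*G + a*G = -64*G*a + G*a = -63*G*a)
-d(C, -234) = -(-63)*(-234)*9 = -1*132678 = -132678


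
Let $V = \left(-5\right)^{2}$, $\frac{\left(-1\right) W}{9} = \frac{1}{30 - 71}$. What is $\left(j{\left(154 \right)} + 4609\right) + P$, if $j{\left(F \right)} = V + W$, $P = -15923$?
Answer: $- \frac{462840}{41} \approx -11289.0$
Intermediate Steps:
$W = \frac{9}{41}$ ($W = - \frac{9}{30 - 71} = - \frac{9}{-41} = \left(-9\right) \left(- \frac{1}{41}\right) = \frac{9}{41} \approx 0.21951$)
$V = 25$
$j{\left(F \right)} = \frac{1034}{41}$ ($j{\left(F \right)} = 25 + \frac{9}{41} = \frac{1034}{41}$)
$\left(j{\left(154 \right)} + 4609\right) + P = \left(\frac{1034}{41} + 4609\right) - 15923 = \frac{190003}{41} - 15923 = - \frac{462840}{41}$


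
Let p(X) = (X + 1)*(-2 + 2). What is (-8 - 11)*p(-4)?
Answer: 0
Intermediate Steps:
p(X) = 0 (p(X) = (1 + X)*0 = 0)
(-8 - 11)*p(-4) = (-8 - 11)*0 = -19*0 = 0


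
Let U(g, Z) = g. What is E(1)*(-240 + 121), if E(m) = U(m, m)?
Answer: -119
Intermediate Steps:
E(m) = m
E(1)*(-240 + 121) = 1*(-240 + 121) = 1*(-119) = -119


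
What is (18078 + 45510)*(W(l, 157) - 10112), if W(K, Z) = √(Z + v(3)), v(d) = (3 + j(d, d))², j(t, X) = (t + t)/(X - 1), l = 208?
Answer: -643001856 + 63588*√193 ≈ -6.4212e+8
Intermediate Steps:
j(t, X) = 2*t/(-1 + X) (j(t, X) = (2*t)/(-1 + X) = 2*t/(-1 + X))
v(d) = (3 + 2*d/(-1 + d))²
W(K, Z) = √(36 + Z) (W(K, Z) = √(Z + (-3 + 5*3)²/(-1 + 3)²) = √(Z + (-3 + 15)²/2²) = √(Z + (¼)*12²) = √(Z + (¼)*144) = √(Z + 36) = √(36 + Z))
(18078 + 45510)*(W(l, 157) - 10112) = (18078 + 45510)*(√(36 + 157) - 10112) = 63588*(√193 - 10112) = 63588*(-10112 + √193) = -643001856 + 63588*√193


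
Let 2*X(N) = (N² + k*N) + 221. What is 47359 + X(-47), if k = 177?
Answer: 88829/2 ≈ 44415.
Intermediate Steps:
X(N) = 221/2 + N²/2 + 177*N/2 (X(N) = ((N² + 177*N) + 221)/2 = (221 + N² + 177*N)/2 = 221/2 + N²/2 + 177*N/2)
47359 + X(-47) = 47359 + (221/2 + (½)*(-47)² + (177/2)*(-47)) = 47359 + (221/2 + (½)*2209 - 8319/2) = 47359 + (221/2 + 2209/2 - 8319/2) = 47359 - 5889/2 = 88829/2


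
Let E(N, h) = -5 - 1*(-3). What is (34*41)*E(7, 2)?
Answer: -2788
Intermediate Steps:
E(N, h) = -2 (E(N, h) = -5 + 3 = -2)
(34*41)*E(7, 2) = (34*41)*(-2) = 1394*(-2) = -2788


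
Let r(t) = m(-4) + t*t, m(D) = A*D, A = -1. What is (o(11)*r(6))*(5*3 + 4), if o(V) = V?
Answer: 8360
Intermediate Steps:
m(D) = -D
r(t) = 4 + t² (r(t) = -1*(-4) + t*t = 4 + t²)
(o(11)*r(6))*(5*3 + 4) = (11*(4 + 6²))*(5*3 + 4) = (11*(4 + 36))*(15 + 4) = (11*40)*19 = 440*19 = 8360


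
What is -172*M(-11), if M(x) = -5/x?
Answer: -860/11 ≈ -78.182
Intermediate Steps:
-172*M(-11) = -(-860)/(-11) = -(-860)*(-1)/11 = -172*5/11 = -860/11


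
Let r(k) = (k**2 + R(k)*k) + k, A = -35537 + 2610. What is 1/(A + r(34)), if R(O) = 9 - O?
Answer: -1/32587 ≈ -3.0687e-5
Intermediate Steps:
A = -32927
r(k) = k + k**2 + k*(9 - k) (r(k) = (k**2 + (9 - k)*k) + k = (k**2 + k*(9 - k)) + k = k + k**2 + k*(9 - k))
1/(A + r(34)) = 1/(-32927 + 10*34) = 1/(-32927 + 340) = 1/(-32587) = -1/32587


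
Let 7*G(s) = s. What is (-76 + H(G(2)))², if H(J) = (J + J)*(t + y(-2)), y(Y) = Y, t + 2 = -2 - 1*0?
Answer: 309136/49 ≈ 6308.9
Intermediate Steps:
G(s) = s/7
t = -4 (t = -2 + (-2 - 1*0) = -2 + (-2 + 0) = -2 - 2 = -4)
H(J) = -12*J (H(J) = (J + J)*(-4 - 2) = (2*J)*(-6) = -12*J)
(-76 + H(G(2)))² = (-76 - 12*2/7)² = (-76 - 24/7)² = (-556/7)² = 309136/49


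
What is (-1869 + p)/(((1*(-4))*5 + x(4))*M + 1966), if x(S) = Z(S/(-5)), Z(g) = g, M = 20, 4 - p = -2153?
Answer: 144/775 ≈ 0.18581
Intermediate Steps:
p = 2157 (p = 4 - 1*(-2153) = 4 + 2153 = 2157)
x(S) = -S/5 (x(S) = S/(-5) = S*(-⅕) = -S/5)
(-1869 + p)/(((1*(-4))*5 + x(4))*M + 1966) = (-1869 + 2157)/(((1*(-4))*5 - ⅕*4)*20 + 1966) = 288/((-4*5 - ⅘)*20 + 1966) = 288/((-20 - ⅘)*20 + 1966) = 288/(-104/5*20 + 1966) = 288/(-416 + 1966) = 288/1550 = 288*(1/1550) = 144/775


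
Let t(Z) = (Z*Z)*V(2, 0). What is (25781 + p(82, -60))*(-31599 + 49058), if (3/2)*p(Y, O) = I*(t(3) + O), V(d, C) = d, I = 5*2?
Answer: 445221959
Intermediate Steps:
I = 10
t(Z) = 2*Z**2 (t(Z) = (Z*Z)*2 = Z**2*2 = 2*Z**2)
p(Y, O) = 120 + 20*O/3 (p(Y, O) = 2*(10*(2*3**2 + O))/3 = 2*(10*(2*9 + O))/3 = 2*(10*(18 + O))/3 = 2*(180 + 10*O)/3 = 120 + 20*O/3)
(25781 + p(82, -60))*(-31599 + 49058) = (25781 + (120 + (20/3)*(-60)))*(-31599 + 49058) = (25781 + (120 - 400))*17459 = (25781 - 280)*17459 = 25501*17459 = 445221959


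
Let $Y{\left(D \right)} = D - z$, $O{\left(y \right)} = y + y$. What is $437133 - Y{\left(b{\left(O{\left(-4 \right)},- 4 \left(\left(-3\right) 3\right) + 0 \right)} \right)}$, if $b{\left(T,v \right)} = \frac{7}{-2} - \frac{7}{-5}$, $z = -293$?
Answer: $\frac{4368421}{10} \approx 4.3684 \cdot 10^{5}$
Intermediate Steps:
$O{\left(y \right)} = 2 y$
$b{\left(T,v \right)} = - \frac{21}{10}$ ($b{\left(T,v \right)} = 7 \left(- \frac{1}{2}\right) - - \frac{7}{5} = - \frac{7}{2} + \frac{7}{5} = - \frac{21}{10}$)
$Y{\left(D \right)} = 293 + D$ ($Y{\left(D \right)} = D - -293 = D + 293 = 293 + D$)
$437133 - Y{\left(b{\left(O{\left(-4 \right)},- 4 \left(\left(-3\right) 3\right) + 0 \right)} \right)} = 437133 - \left(293 - \frac{21}{10}\right) = 437133 - \frac{2909}{10} = \frac{4368421}{10}$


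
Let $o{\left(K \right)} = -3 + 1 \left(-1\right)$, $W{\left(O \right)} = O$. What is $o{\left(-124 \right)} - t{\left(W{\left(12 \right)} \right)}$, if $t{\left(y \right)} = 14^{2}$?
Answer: $-200$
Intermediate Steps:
$t{\left(y \right)} = 196$
$o{\left(K \right)} = -4$ ($o{\left(K \right)} = -3 - 1 = -4$)
$o{\left(-124 \right)} - t{\left(W{\left(12 \right)} \right)} = -4 - 196 = -200$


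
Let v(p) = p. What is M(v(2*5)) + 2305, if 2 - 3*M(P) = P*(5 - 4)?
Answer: 6907/3 ≈ 2302.3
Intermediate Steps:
M(P) = ⅔ - P/3 (M(P) = ⅔ - P*(5 - 4)/3 = ⅔ - P/3)
M(v(2*5)) + 2305 = (⅔ - 2*5/3) + 2305 = (⅔ - ⅓*10) + 2305 = (⅔ - 10/3) + 2305 = -8/3 + 2305 = 6907/3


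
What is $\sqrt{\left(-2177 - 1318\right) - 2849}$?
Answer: $2 i \sqrt{1586} \approx 79.649 i$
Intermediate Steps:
$\sqrt{\left(-2177 - 1318\right) - 2849} = \sqrt{-3495 - 2849} = \sqrt{-6344} = 2 i \sqrt{1586}$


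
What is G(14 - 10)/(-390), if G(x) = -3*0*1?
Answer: 0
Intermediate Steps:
G(x) = 0 (G(x) = 0*1 = 0)
G(14 - 10)/(-390) = 0/(-390) = 0*(-1/390) = 0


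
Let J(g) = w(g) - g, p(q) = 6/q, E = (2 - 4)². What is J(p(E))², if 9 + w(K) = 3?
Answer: 225/4 ≈ 56.250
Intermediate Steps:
E = 4 (E = (-2)² = 4)
w(K) = -6 (w(K) = -9 + 3 = -6)
J(g) = -6 - g
J(p(E))² = (-6 - 6/4)² = (-6 - 1*3/2)² = (-6 - 3/2)² = (-15/2)² = 225/4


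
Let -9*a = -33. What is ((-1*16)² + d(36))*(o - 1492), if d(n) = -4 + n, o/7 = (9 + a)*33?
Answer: 412992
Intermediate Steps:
a = 11/3 (a = -⅑*(-33) = 11/3 ≈ 3.6667)
o = 2926 (o = 7*((9 + 11/3)*33) = 7*((38/3)*33) = 7*418 = 2926)
((-1*16)² + d(36))*(o - 1492) = ((-1*16)² + (-4 + 36))*(2926 - 1492) = ((-16)² + 32)*1434 = (256 + 32)*1434 = 288*1434 = 412992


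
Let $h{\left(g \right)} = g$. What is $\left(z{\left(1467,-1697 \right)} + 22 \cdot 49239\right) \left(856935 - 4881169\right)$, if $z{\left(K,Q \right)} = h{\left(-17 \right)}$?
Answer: $-4359215262394$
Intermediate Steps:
$z{\left(K,Q \right)} = -17$
$\left(z{\left(1467,-1697 \right)} + 22 \cdot 49239\right) \left(856935 - 4881169\right) = \left(-17 + 22 \cdot 49239\right) \left(856935 - 4881169\right) = \left(-17 + 1083258\right) \left(-4024234\right) = 1083241 \left(-4024234\right) = -4359215262394$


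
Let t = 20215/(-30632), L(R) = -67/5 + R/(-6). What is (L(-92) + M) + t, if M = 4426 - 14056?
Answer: -4424207297/459480 ≈ -9628.7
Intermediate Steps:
L(R) = -67/5 - R/6 (L(R) = -67*⅕ + R*(-⅙) = -67/5 - R/6)
M = -9630
t = -20215/30632 (t = 20215*(-1/30632) = -20215/30632 ≈ -0.65993)
(L(-92) + M) + t = ((-67/5 - ⅙*(-92)) - 9630) - 20215/30632 = ((-67/5 + 46/3) - 9630) - 20215/30632 = (29/15 - 9630) - 20215/30632 = -144421/15 - 20215/30632 = -4424207297/459480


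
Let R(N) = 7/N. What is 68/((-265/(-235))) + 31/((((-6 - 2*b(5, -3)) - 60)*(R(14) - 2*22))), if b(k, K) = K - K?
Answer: 9177359/152163 ≈ 60.313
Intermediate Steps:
b(k, K) = 0
68/((-265/(-235))) + 31/((((-6 - 2*b(5, -3)) - 60)*(R(14) - 2*22))) = 68/((-265/(-235))) + 31/((((-6 - 2*0) - 60)*(7/14 - 2*22))) = 68/((-265*(-1/235))) + 31/((((-6 + 0) - 60)*(7*(1/14) - 44))) = 68/(53/47) + 31/(((-6 - 60)*(½ - 44))) = 68*(47/53) + 31/((-66*(-87/2))) = 3196/53 + 31/2871 = 9177359/152163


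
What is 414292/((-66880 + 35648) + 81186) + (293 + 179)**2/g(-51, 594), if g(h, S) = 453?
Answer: 5658313106/11314581 ≈ 500.09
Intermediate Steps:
414292/((-66880 + 35648) + 81186) + (293 + 179)**2/g(-51, 594) = 414292/((-66880 + 35648) + 81186) + (293 + 179)**2/453 = 414292/(-31232 + 81186) + 472**2*(1/453) = 414292/49954 + 222784*(1/453) = 414292*(1/49954) + 222784/453 = 207146/24977 + 222784/453 = 5658313106/11314581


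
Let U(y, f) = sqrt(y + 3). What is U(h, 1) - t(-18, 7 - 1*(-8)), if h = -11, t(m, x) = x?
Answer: -15 + 2*I*sqrt(2) ≈ -15.0 + 2.8284*I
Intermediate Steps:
U(y, f) = sqrt(3 + y)
U(h, 1) - t(-18, 7 - 1*(-8)) = sqrt(3 - 11) - (7 - 1*(-8)) = sqrt(-8) - (7 + 8) = 2*I*sqrt(2) - 1*15 = 2*I*sqrt(2) - 15 = -15 + 2*I*sqrt(2)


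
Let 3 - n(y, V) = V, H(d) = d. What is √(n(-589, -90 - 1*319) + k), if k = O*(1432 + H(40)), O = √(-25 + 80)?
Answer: 2*√(103 + 368*√55) ≈ 106.44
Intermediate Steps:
n(y, V) = 3 - V
O = √55 ≈ 7.4162
k = 1472*√55 (k = √55*(1432 + 40) = √55*1472 = 1472*√55 ≈ 10917.)
√(n(-589, -90 - 1*319) + k) = √((3 - (-90 - 1*319)) + 1472*√55) = √((3 - (-90 - 319)) + 1472*√55) = √((3 - 1*(-409)) + 1472*√55) = √((3 + 409) + 1472*√55) = √(412 + 1472*√55)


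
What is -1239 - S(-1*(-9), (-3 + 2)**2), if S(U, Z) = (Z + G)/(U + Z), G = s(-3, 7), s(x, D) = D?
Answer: -6199/5 ≈ -1239.8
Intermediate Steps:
G = 7
S(U, Z) = (7 + Z)/(U + Z) (S(U, Z) = (Z + 7)/(U + Z) = (7 + Z)/(U + Z))
-1239 - S(-1*(-9), (-3 + 2)**2) = -1239 - (7 + (-3 + 2)**2)/(-1*(-9) + (-3 + 2)**2) = -1239 - (7 + (-1)**2)/(9 + (-1)**2) = -1239 - (7 + 1)/(9 + 1) = -1239 - 8/10 = -1239 - 1*4/5 = -1239 - 4/5 = -6199/5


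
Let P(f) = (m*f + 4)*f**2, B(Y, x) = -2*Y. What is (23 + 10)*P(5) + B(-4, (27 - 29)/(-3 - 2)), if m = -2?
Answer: -4942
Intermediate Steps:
P(f) = f**2*(4 - 2*f) (P(f) = (-2*f + 4)*f**2 = (4 - 2*f)*f**2 = f**2*(4 - 2*f))
(23 + 10)*P(5) + B(-4, (27 - 29)/(-3 - 2)) = (23 + 10)*(2*5**2*(2 - 1*5)) - 2*(-4) = 33*(2*25*(2 - 5)) + 8 = 33*(2*25*(-3)) + 8 = 33*(-150) + 8 = -4950 + 8 = -4942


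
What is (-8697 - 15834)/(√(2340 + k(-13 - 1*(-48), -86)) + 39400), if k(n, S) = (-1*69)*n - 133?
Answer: -120815175/194045026 + 24531*I*√13/388090052 ≈ -0.62261 + 0.00022791*I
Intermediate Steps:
k(n, S) = -133 - 69*n (k(n, S) = -69*n - 133 = -133 - 69*n)
(-8697 - 15834)/(√(2340 + k(-13 - 1*(-48), -86)) + 39400) = (-8697 - 15834)/(√(2340 + (-133 - 69*(-13 - 1*(-48)))) + 39400) = -24531/(√(2340 + (-133 - 69*(-13 + 48))) + 39400) = -24531/(√(2340 + (-133 - 69*35)) + 39400) = -24531/(√(2340 + (-133 - 2415)) + 39400) = -24531/(√(2340 - 2548) + 39400) = -24531/(√(-208) + 39400) = -24531/(4*I*√13 + 39400) = -24531/(39400 + 4*I*√13)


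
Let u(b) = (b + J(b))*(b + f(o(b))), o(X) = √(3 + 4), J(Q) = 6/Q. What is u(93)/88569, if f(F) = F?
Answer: 2885/29523 + 2885*√7/2745639 ≈ 0.10050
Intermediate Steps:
o(X) = √7
u(b) = (b + √7)*(b + 6/b) (u(b) = (b + 6/b)*(b + √7) = (b + √7)*(b + 6/b))
u(93)/88569 = (6 + 93² + 93*√7 + 6*√7/93)/88569 = (6 + 8649 + 93*√7 + 6*√7*(1/93))*(1/88569) = (6 + 8649 + 93*√7 + 2*√7/31)*(1/88569) = (8655 + 2885*√7/31)*(1/88569) = 2885/29523 + 2885*√7/2745639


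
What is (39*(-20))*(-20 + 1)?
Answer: 14820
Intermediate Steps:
(39*(-20))*(-20 + 1) = -780*(-19) = 14820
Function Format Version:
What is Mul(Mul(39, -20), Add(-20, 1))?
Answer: 14820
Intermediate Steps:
Mul(Mul(39, -20), Add(-20, 1)) = Mul(-780, -19) = 14820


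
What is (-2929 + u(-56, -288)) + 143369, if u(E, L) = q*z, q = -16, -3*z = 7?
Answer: 421432/3 ≈ 1.4048e+5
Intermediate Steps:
z = -7/3 (z = -⅓*7 = -7/3 ≈ -2.3333)
u(E, L) = 112/3 (u(E, L) = -16*(-7/3) = 112/3)
(-2929 + u(-56, -288)) + 143369 = (-2929 + 112/3) + 143369 = -8675/3 + 143369 = 421432/3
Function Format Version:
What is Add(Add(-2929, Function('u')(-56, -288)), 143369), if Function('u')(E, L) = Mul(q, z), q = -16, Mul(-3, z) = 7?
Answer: Rational(421432, 3) ≈ 1.4048e+5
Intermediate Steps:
z = Rational(-7, 3) (z = Mul(Rational(-1, 3), 7) = Rational(-7, 3) ≈ -2.3333)
Function('u')(E, L) = Rational(112, 3) (Function('u')(E, L) = Mul(-16, Rational(-7, 3)) = Rational(112, 3))
Add(Add(-2929, Function('u')(-56, -288)), 143369) = Add(Add(-2929, Rational(112, 3)), 143369) = Add(Rational(-8675, 3), 143369) = Rational(421432, 3)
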